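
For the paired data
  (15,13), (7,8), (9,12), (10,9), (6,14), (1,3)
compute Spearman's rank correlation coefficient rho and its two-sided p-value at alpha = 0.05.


Step 1: Rank x and y separately (midranks; no ties here).
rank(x): 15->6, 7->3, 9->4, 10->5, 6->2, 1->1
rank(y): 13->5, 8->2, 12->4, 9->3, 14->6, 3->1
Step 2: d_i = R_x(i) - R_y(i); compute d_i^2.
  (6-5)^2=1, (3-2)^2=1, (4-4)^2=0, (5-3)^2=4, (2-6)^2=16, (1-1)^2=0
sum(d^2) = 22.
Step 3: rho = 1 - 6*22 / (6*(6^2 - 1)) = 1 - 132/210 = 0.371429.
Step 4: Under H0, t = rho * sqrt((n-2)/(1-rho^2)) = 0.8001 ~ t(4).
Step 5: Two-sided p-value from the t-distribution with 4 df = 0.468478.
Step 6: alpha = 0.05. fail to reject H0.

rho = 0.3714, p = 0.468478, fail to reject H0 at alpha = 0.05.


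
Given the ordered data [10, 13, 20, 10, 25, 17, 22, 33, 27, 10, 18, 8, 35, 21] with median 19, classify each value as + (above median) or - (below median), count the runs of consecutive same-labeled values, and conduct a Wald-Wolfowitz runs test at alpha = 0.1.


Step 1: Compute median = 19; label A = above, B = below.
Labels in order: BBABABAAABBBAA  (n_A = 7, n_B = 7)
Step 2: Count runs R = 8.
Step 3: Under H0 (random ordering), E[R] = 2*n_A*n_B/(n_A+n_B) + 1 = 2*7*7/14 + 1 = 8.0000.
        Var[R] = 2*n_A*n_B*(2*n_A*n_B - n_A - n_B) / ((n_A+n_B)^2 * (n_A+n_B-1)) = 8232/2548 = 3.2308.
        SD[R] = 1.7974.
Step 4: R = E[R], so z = 0 with no continuity correction.
Step 5: Two-sided p-value via normal approximation = 2*(1 - Phi(|z|)) = 1.000000.
Step 6: alpha = 0.1. fail to reject H0.

R = 8, z = 0.0000, p = 1.000000, fail to reject H0.


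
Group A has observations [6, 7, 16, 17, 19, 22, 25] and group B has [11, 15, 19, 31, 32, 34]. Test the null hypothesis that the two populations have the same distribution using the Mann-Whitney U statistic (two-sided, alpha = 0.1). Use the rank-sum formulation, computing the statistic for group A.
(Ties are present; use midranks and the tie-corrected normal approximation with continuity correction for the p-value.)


Step 1: Combine and sort all 13 observations; assign midranks.
sorted (value, group): (6,X), (7,X), (11,Y), (15,Y), (16,X), (17,X), (19,X), (19,Y), (22,X), (25,X), (31,Y), (32,Y), (34,Y)
ranks: 6->1, 7->2, 11->3, 15->4, 16->5, 17->6, 19->7.5, 19->7.5, 22->9, 25->10, 31->11, 32->12, 34->13
Step 2: Rank sum for X: R1 = 1 + 2 + 5 + 6 + 7.5 + 9 + 10 = 40.5.
Step 3: U_X = R1 - n1(n1+1)/2 = 40.5 - 7*8/2 = 40.5 - 28 = 12.5.
       U_Y = n1*n2 - U_X = 42 - 12.5 = 29.5.
Step 4: Ties are present, so use the tie-corrected normal approximation (with continuity correction) for the p-value.
Step 5: p-value = 0.252445; compare to alpha = 0.1. fail to reject H0.

U_X = 12.5, p = 0.252445, fail to reject H0 at alpha = 0.1.


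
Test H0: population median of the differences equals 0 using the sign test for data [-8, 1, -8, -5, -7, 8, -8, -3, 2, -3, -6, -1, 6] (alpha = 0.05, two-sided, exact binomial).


Step 1: Discard zero differences. Original n = 13; n_eff = number of nonzero differences = 13.
Nonzero differences (with sign): -8, +1, -8, -5, -7, +8, -8, -3, +2, -3, -6, -1, +6
Step 2: Count signs: positive = 4, negative = 9.
Step 3: Under H0: P(positive) = 0.5, so the number of positives S ~ Bin(13, 0.5).
Step 4: Two-sided exact p-value = sum of Bin(13,0.5) probabilities at or below the observed probability = 0.266846.
Step 5: alpha = 0.05. fail to reject H0.

n_eff = 13, pos = 4, neg = 9, p = 0.266846, fail to reject H0.


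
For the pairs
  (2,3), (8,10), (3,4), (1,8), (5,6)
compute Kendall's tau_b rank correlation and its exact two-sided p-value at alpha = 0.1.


Step 1: Enumerate the 10 unordered pairs (i,j) with i<j and classify each by sign(x_j-x_i) * sign(y_j-y_i).
  (1,2):dx=+6,dy=+7->C; (1,3):dx=+1,dy=+1->C; (1,4):dx=-1,dy=+5->D; (1,5):dx=+3,dy=+3->C
  (2,3):dx=-5,dy=-6->C; (2,4):dx=-7,dy=-2->C; (2,5):dx=-3,dy=-4->C; (3,4):dx=-2,dy=+4->D
  (3,5):dx=+2,dy=+2->C; (4,5):dx=+4,dy=-2->D
Step 2: C = 7, D = 3, total pairs = 10.
Step 3: tau = (C - D)/(n(n-1)/2) = (7 - 3)/10 = 0.400000.
Step 4: Exact two-sided p-value (enumerate n! = 120 permutations of y under H0): p = 0.483333.
Step 5: alpha = 0.1. fail to reject H0.

tau_b = 0.4000 (C=7, D=3), p = 0.483333, fail to reject H0.


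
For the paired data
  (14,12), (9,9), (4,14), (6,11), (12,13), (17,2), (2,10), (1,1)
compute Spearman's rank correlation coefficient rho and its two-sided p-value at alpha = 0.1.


Step 1: Rank x and y separately (midranks; no ties here).
rank(x): 14->7, 9->5, 4->3, 6->4, 12->6, 17->8, 2->2, 1->1
rank(y): 12->6, 9->3, 14->8, 11->5, 13->7, 2->2, 10->4, 1->1
Step 2: d_i = R_x(i) - R_y(i); compute d_i^2.
  (7-6)^2=1, (5-3)^2=4, (3-8)^2=25, (4-5)^2=1, (6-7)^2=1, (8-2)^2=36, (2-4)^2=4, (1-1)^2=0
sum(d^2) = 72.
Step 3: rho = 1 - 6*72 / (8*(8^2 - 1)) = 1 - 432/504 = 0.142857.
Step 4: Under H0, t = rho * sqrt((n-2)/(1-rho^2)) = 0.3536 ~ t(6).
Step 5: Two-sided p-value from the t-distribution with 6 df = 0.735765.
Step 6: alpha = 0.1. fail to reject H0.

rho = 0.1429, p = 0.735765, fail to reject H0 at alpha = 0.1.


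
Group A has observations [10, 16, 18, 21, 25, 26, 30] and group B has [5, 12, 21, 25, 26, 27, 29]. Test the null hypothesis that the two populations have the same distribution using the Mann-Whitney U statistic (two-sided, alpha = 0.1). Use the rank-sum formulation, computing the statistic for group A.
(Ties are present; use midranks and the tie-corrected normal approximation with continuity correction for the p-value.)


Step 1: Combine and sort all 14 observations; assign midranks.
sorted (value, group): (5,Y), (10,X), (12,Y), (16,X), (18,X), (21,X), (21,Y), (25,X), (25,Y), (26,X), (26,Y), (27,Y), (29,Y), (30,X)
ranks: 5->1, 10->2, 12->3, 16->4, 18->5, 21->6.5, 21->6.5, 25->8.5, 25->8.5, 26->10.5, 26->10.5, 27->12, 29->13, 30->14
Step 2: Rank sum for X: R1 = 2 + 4 + 5 + 6.5 + 8.5 + 10.5 + 14 = 50.5.
Step 3: U_X = R1 - n1(n1+1)/2 = 50.5 - 7*8/2 = 50.5 - 28 = 22.5.
       U_Y = n1*n2 - U_X = 49 - 22.5 = 26.5.
Step 4: Ties are present, so use the tie-corrected normal approximation (with continuity correction) for the p-value.
Step 5: p-value = 0.847509; compare to alpha = 0.1. fail to reject H0.

U_X = 22.5, p = 0.847509, fail to reject H0 at alpha = 0.1.


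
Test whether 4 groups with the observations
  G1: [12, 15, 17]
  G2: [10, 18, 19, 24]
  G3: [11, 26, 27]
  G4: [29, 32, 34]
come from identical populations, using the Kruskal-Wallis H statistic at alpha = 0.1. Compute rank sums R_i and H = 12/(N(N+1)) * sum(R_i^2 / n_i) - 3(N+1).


Step 1: Combine all N = 13 observations and assign midranks.
sorted (value, group, rank): (10,G2,1), (11,G3,2), (12,G1,3), (15,G1,4), (17,G1,5), (18,G2,6), (19,G2,7), (24,G2,8), (26,G3,9), (27,G3,10), (29,G4,11), (32,G4,12), (34,G4,13)
Step 2: Sum ranks within each group.
R_1 = 12 (n_1 = 3)
R_2 = 22 (n_2 = 4)
R_3 = 21 (n_3 = 3)
R_4 = 36 (n_4 = 3)
Step 3: H = 12/(N(N+1)) * sum(R_i^2/n_i) - 3(N+1)
     = 12/(13*14) * (12^2/3 + 22^2/4 + 21^2/3 + 36^2/3) - 3*14
     = 0.065934 * 748 - 42
     = 7.318681.
Step 4: No ties, so H is used without correction.
Step 5: Under H0, H ~ chi^2(3); p-value = 0.062405.
Step 6: alpha = 0.1. reject H0.

H = 7.3187, df = 3, p = 0.062405, reject H0.


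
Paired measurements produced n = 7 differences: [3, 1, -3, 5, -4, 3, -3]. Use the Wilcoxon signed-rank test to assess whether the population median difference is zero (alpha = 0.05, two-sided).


Step 1: Drop any zero differences (none here) and take |d_i|.
|d| = [3, 1, 3, 5, 4, 3, 3]
Step 2: Midrank |d_i| (ties get averaged ranks).
ranks: |3|->3.5, |1|->1, |3|->3.5, |5|->7, |4|->6, |3|->3.5, |3|->3.5
Step 3: Attach original signs; sum ranks with positive sign and with negative sign.
W+ = 3.5 + 1 + 7 + 3.5 = 15
W- = 3.5 + 6 + 3.5 = 13
(Check: W+ + W- = 28 should equal n(n+1)/2 = 28.)
Step 4: Test statistic W = min(W+, W-) = 13.
Step 5: Ties in |d|, so use the tie-corrected normal approximation.
        E[W] = n(n+1)/4 = 7*8/4 = 14.
        Tie groups: |d|=3 (t=4); sum(t^3 - t) = 60.
        Var[W] = n(n+1)(2n+1)/24 - sum(t^3-t)/48 = 840/24 - 60/48 = 33.75.
        z = (W - E[W]) / sqrt(Var[W]) = (13 - 14) / 5.8095 = -0.1721.
        Two-sided p = 2*Phi(z) = 0.863333.
Step 6: alpha = 0.05. fail to reject H0.

W+ = 15, W- = 13, W = min = 13, p = 0.863333, fail to reject H0.


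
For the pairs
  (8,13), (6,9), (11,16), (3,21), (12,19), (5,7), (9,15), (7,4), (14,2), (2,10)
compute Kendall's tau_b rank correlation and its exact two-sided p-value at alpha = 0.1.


Step 1: Enumerate the 45 unordered pairs (i,j) with i<j and classify each by sign(x_j-x_i) * sign(y_j-y_i).
  (1,2):dx=-2,dy=-4->C; (1,3):dx=+3,dy=+3->C; (1,4):dx=-5,dy=+8->D; (1,5):dx=+4,dy=+6->C
  (1,6):dx=-3,dy=-6->C; (1,7):dx=+1,dy=+2->C; (1,8):dx=-1,dy=-9->C; (1,9):dx=+6,dy=-11->D
  (1,10):dx=-6,dy=-3->C; (2,3):dx=+5,dy=+7->C; (2,4):dx=-3,dy=+12->D; (2,5):dx=+6,dy=+10->C
  (2,6):dx=-1,dy=-2->C; (2,7):dx=+3,dy=+6->C; (2,8):dx=+1,dy=-5->D; (2,9):dx=+8,dy=-7->D
  (2,10):dx=-4,dy=+1->D; (3,4):dx=-8,dy=+5->D; (3,5):dx=+1,dy=+3->C; (3,6):dx=-6,dy=-9->C
  (3,7):dx=-2,dy=-1->C; (3,8):dx=-4,dy=-12->C; (3,9):dx=+3,dy=-14->D; (3,10):dx=-9,dy=-6->C
  (4,5):dx=+9,dy=-2->D; (4,6):dx=+2,dy=-14->D; (4,7):dx=+6,dy=-6->D; (4,8):dx=+4,dy=-17->D
  (4,9):dx=+11,dy=-19->D; (4,10):dx=-1,dy=-11->C; (5,6):dx=-7,dy=-12->C; (5,7):dx=-3,dy=-4->C
  (5,8):dx=-5,dy=-15->C; (5,9):dx=+2,dy=-17->D; (5,10):dx=-10,dy=-9->C; (6,7):dx=+4,dy=+8->C
  (6,8):dx=+2,dy=-3->D; (6,9):dx=+9,dy=-5->D; (6,10):dx=-3,dy=+3->D; (7,8):dx=-2,dy=-11->C
  (7,9):dx=+5,dy=-13->D; (7,10):dx=-7,dy=-5->C; (8,9):dx=+7,dy=-2->D; (8,10):dx=-5,dy=+6->D
  (9,10):dx=-12,dy=+8->D
Step 2: C = 24, D = 21, total pairs = 45.
Step 3: tau = (C - D)/(n(n-1)/2) = (24 - 21)/45 = 0.066667.
Step 4: Exact two-sided p-value (enumerate n! = 3628800 permutations of y under H0): p = 0.861801.
Step 5: alpha = 0.1. fail to reject H0.

tau_b = 0.0667 (C=24, D=21), p = 0.861801, fail to reject H0.


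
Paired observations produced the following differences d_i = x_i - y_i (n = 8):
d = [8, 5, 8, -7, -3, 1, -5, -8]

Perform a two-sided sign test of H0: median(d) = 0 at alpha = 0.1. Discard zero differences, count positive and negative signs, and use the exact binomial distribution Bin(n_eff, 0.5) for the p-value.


Step 1: Discard zero differences. Original n = 8; n_eff = number of nonzero differences = 8.
Nonzero differences (with sign): +8, +5, +8, -7, -3, +1, -5, -8
Step 2: Count signs: positive = 4, negative = 4.
Step 3: Under H0: P(positive) = 0.5, so the number of positives S ~ Bin(8, 0.5).
Step 4: Two-sided exact p-value = sum of Bin(8,0.5) probabilities at or below the observed probability = 1.000000.
Step 5: alpha = 0.1. fail to reject H0.

n_eff = 8, pos = 4, neg = 4, p = 1.000000, fail to reject H0.


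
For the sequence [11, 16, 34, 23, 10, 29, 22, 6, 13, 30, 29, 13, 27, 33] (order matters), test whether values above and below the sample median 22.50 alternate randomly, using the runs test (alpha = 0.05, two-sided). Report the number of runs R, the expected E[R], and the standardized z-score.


Step 1: Compute median = 22.50; label A = above, B = below.
Labels in order: BBAABABBBAABAA  (n_A = 7, n_B = 7)
Step 2: Count runs R = 8.
Step 3: Under H0 (random ordering), E[R] = 2*n_A*n_B/(n_A+n_B) + 1 = 2*7*7/14 + 1 = 8.0000.
        Var[R] = 2*n_A*n_B*(2*n_A*n_B - n_A - n_B) / ((n_A+n_B)^2 * (n_A+n_B-1)) = 8232/2548 = 3.2308.
        SD[R] = 1.7974.
Step 4: R = E[R], so z = 0 with no continuity correction.
Step 5: Two-sided p-value via normal approximation = 2*(1 - Phi(|z|)) = 1.000000.
Step 6: alpha = 0.05. fail to reject H0.

R = 8, z = 0.0000, p = 1.000000, fail to reject H0.


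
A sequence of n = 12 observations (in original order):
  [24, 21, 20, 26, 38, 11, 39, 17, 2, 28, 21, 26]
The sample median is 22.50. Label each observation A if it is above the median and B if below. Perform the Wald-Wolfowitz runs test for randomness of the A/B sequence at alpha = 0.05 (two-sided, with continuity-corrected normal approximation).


Step 1: Compute median = 22.50; label A = above, B = below.
Labels in order: ABBAABABBABA  (n_A = 6, n_B = 6)
Step 2: Count runs R = 9.
Step 3: Under H0 (random ordering), E[R] = 2*n_A*n_B/(n_A+n_B) + 1 = 2*6*6/12 + 1 = 7.0000.
        Var[R] = 2*n_A*n_B*(2*n_A*n_B - n_A - n_B) / ((n_A+n_B)^2 * (n_A+n_B-1)) = 4320/1584 = 2.7273.
        SD[R] = 1.6514.
Step 4: Continuity-corrected z = (R - 0.5 - E[R]) / SD[R] = (9 - 0.5 - 7.0000) / 1.6514 = 0.9083.
Step 5: Two-sided p-value via normal approximation = 2*(1 - Phi(|z|)) = 0.363722.
Step 6: alpha = 0.05. fail to reject H0.

R = 9, z = 0.9083, p = 0.363722, fail to reject H0.


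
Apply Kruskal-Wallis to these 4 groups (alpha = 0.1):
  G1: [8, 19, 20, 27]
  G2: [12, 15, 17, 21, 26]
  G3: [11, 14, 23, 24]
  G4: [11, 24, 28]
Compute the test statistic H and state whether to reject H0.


Step 1: Combine all N = 16 observations and assign midranks.
sorted (value, group, rank): (8,G1,1), (11,G3,2.5), (11,G4,2.5), (12,G2,4), (14,G3,5), (15,G2,6), (17,G2,7), (19,G1,8), (20,G1,9), (21,G2,10), (23,G3,11), (24,G3,12.5), (24,G4,12.5), (26,G2,14), (27,G1,15), (28,G4,16)
Step 2: Sum ranks within each group.
R_1 = 33 (n_1 = 4)
R_2 = 41 (n_2 = 5)
R_3 = 31 (n_3 = 4)
R_4 = 31 (n_4 = 3)
Step 3: H = 12/(N(N+1)) * sum(R_i^2/n_i) - 3(N+1)
     = 12/(16*17) * (33^2/4 + 41^2/5 + 31^2/4 + 31^2/3) - 3*17
     = 0.044118 * 1169.03 - 51
     = 0.575000.
Step 4: Ties present; correction factor C = 1 - 12/(16^3 - 16) = 0.997059. Corrected H = 0.575000 / 0.997059 = 0.576696.
Step 5: Under H0, H ~ chi^2(3); p-value = 0.901746.
Step 6: alpha = 0.1. fail to reject H0.

H = 0.5767, df = 3, p = 0.901746, fail to reject H0.


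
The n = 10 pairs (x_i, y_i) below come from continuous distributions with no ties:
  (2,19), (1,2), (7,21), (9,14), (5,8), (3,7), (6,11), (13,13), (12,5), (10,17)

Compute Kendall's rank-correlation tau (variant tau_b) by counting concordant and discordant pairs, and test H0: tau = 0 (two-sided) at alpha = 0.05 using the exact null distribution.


Step 1: Enumerate the 45 unordered pairs (i,j) with i<j and classify each by sign(x_j-x_i) * sign(y_j-y_i).
  (1,2):dx=-1,dy=-17->C; (1,3):dx=+5,dy=+2->C; (1,4):dx=+7,dy=-5->D; (1,5):dx=+3,dy=-11->D
  (1,6):dx=+1,dy=-12->D; (1,7):dx=+4,dy=-8->D; (1,8):dx=+11,dy=-6->D; (1,9):dx=+10,dy=-14->D
  (1,10):dx=+8,dy=-2->D; (2,3):dx=+6,dy=+19->C; (2,4):dx=+8,dy=+12->C; (2,5):dx=+4,dy=+6->C
  (2,6):dx=+2,dy=+5->C; (2,7):dx=+5,dy=+9->C; (2,8):dx=+12,dy=+11->C; (2,9):dx=+11,dy=+3->C
  (2,10):dx=+9,dy=+15->C; (3,4):dx=+2,dy=-7->D; (3,5):dx=-2,dy=-13->C; (3,6):dx=-4,dy=-14->C
  (3,7):dx=-1,dy=-10->C; (3,8):dx=+6,dy=-8->D; (3,9):dx=+5,dy=-16->D; (3,10):dx=+3,dy=-4->D
  (4,5):dx=-4,dy=-6->C; (4,6):dx=-6,dy=-7->C; (4,7):dx=-3,dy=-3->C; (4,8):dx=+4,dy=-1->D
  (4,9):dx=+3,dy=-9->D; (4,10):dx=+1,dy=+3->C; (5,6):dx=-2,dy=-1->C; (5,7):dx=+1,dy=+3->C
  (5,8):dx=+8,dy=+5->C; (5,9):dx=+7,dy=-3->D; (5,10):dx=+5,dy=+9->C; (6,7):dx=+3,dy=+4->C
  (6,8):dx=+10,dy=+6->C; (6,9):dx=+9,dy=-2->D; (6,10):dx=+7,dy=+10->C; (7,8):dx=+7,dy=+2->C
  (7,9):dx=+6,dy=-6->D; (7,10):dx=+4,dy=+6->C; (8,9):dx=-1,dy=-8->C; (8,10):dx=-3,dy=+4->D
  (9,10):dx=-2,dy=+12->D
Step 2: C = 27, D = 18, total pairs = 45.
Step 3: tau = (C - D)/(n(n-1)/2) = (27 - 18)/45 = 0.200000.
Step 4: Exact two-sided p-value (enumerate n! = 3628800 permutations of y under H0): p = 0.484313.
Step 5: alpha = 0.05. fail to reject H0.

tau_b = 0.2000 (C=27, D=18), p = 0.484313, fail to reject H0.


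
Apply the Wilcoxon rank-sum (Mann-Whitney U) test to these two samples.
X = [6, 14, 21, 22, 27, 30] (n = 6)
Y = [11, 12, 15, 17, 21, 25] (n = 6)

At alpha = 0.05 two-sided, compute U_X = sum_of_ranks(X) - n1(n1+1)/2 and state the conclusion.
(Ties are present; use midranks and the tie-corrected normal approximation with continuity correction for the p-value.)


Step 1: Combine and sort all 12 observations; assign midranks.
sorted (value, group): (6,X), (11,Y), (12,Y), (14,X), (15,Y), (17,Y), (21,X), (21,Y), (22,X), (25,Y), (27,X), (30,X)
ranks: 6->1, 11->2, 12->3, 14->4, 15->5, 17->6, 21->7.5, 21->7.5, 22->9, 25->10, 27->11, 30->12
Step 2: Rank sum for X: R1 = 1 + 4 + 7.5 + 9 + 11 + 12 = 44.5.
Step 3: U_X = R1 - n1(n1+1)/2 = 44.5 - 6*7/2 = 44.5 - 21 = 23.5.
       U_Y = n1*n2 - U_X = 36 - 23.5 = 12.5.
Step 4: Ties are present, so use the tie-corrected normal approximation (with continuity correction) for the p-value.
Step 5: p-value = 0.422527; compare to alpha = 0.05. fail to reject H0.

U_X = 23.5, p = 0.422527, fail to reject H0 at alpha = 0.05.


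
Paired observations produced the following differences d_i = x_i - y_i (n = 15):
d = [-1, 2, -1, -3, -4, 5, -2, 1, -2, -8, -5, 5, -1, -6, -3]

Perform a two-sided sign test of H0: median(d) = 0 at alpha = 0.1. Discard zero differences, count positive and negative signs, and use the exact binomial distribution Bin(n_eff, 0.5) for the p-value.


Step 1: Discard zero differences. Original n = 15; n_eff = number of nonzero differences = 15.
Nonzero differences (with sign): -1, +2, -1, -3, -4, +5, -2, +1, -2, -8, -5, +5, -1, -6, -3
Step 2: Count signs: positive = 4, negative = 11.
Step 3: Under H0: P(positive) = 0.5, so the number of positives S ~ Bin(15, 0.5).
Step 4: Two-sided exact p-value = sum of Bin(15,0.5) probabilities at or below the observed probability = 0.118469.
Step 5: alpha = 0.1. fail to reject H0.

n_eff = 15, pos = 4, neg = 11, p = 0.118469, fail to reject H0.


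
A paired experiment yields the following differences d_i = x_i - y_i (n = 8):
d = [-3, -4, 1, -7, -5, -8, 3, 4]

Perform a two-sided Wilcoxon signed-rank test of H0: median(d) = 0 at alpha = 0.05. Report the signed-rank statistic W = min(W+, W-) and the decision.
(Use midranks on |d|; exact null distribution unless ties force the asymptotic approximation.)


Step 1: Drop any zero differences (none here) and take |d_i|.
|d| = [3, 4, 1, 7, 5, 8, 3, 4]
Step 2: Midrank |d_i| (ties get averaged ranks).
ranks: |3|->2.5, |4|->4.5, |1|->1, |7|->7, |5|->6, |8|->8, |3|->2.5, |4|->4.5
Step 3: Attach original signs; sum ranks with positive sign and with negative sign.
W+ = 1 + 2.5 + 4.5 = 8
W- = 2.5 + 4.5 + 7 + 6 + 8 = 28
(Check: W+ + W- = 36 should equal n(n+1)/2 = 36.)
Step 4: Test statistic W = min(W+, W-) = 8.
Step 5: Ties in |d|, so use the tie-corrected normal approximation.
        E[W] = n(n+1)/4 = 8*9/4 = 18.
        Tie groups: |d|=3 (t=2), |d|=4 (t=2); sum(t^3 - t) = 12.
        Var[W] = n(n+1)(2n+1)/24 - sum(t^3-t)/48 = 1224/24 - 12/48 = 50.75.
        z = (W - E[W]) / sqrt(Var[W]) = (8 - 18) / 7.1239 = -1.4037.
        Two-sided p = 2*Phi(z) = 0.160401.
Step 6: alpha = 0.05. fail to reject H0.

W+ = 8, W- = 28, W = min = 8, p = 0.160401, fail to reject H0.


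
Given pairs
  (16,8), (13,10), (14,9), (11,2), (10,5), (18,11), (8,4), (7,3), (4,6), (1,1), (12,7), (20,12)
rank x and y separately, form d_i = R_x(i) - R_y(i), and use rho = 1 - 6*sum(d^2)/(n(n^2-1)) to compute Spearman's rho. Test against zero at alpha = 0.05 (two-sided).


Step 1: Rank x and y separately (midranks; no ties here).
rank(x): 16->10, 13->8, 14->9, 11->6, 10->5, 18->11, 8->4, 7->3, 4->2, 1->1, 12->7, 20->12
rank(y): 8->8, 10->10, 9->9, 2->2, 5->5, 11->11, 4->4, 3->3, 6->6, 1->1, 7->7, 12->12
Step 2: d_i = R_x(i) - R_y(i); compute d_i^2.
  (10-8)^2=4, (8-10)^2=4, (9-9)^2=0, (6-2)^2=16, (5-5)^2=0, (11-11)^2=0, (4-4)^2=0, (3-3)^2=0, (2-6)^2=16, (1-1)^2=0, (7-7)^2=0, (12-12)^2=0
sum(d^2) = 40.
Step 3: rho = 1 - 6*40 / (12*(12^2 - 1)) = 1 - 240/1716 = 0.860140.
Step 4: Under H0, t = rho * sqrt((n-2)/(1-rho^2)) = 5.3327 ~ t(10).
Step 5: Two-sided p-value from the t-distribution with 10 df = 0.000332.
Step 6: alpha = 0.05. reject H0.

rho = 0.8601, p = 0.000332, reject H0 at alpha = 0.05.


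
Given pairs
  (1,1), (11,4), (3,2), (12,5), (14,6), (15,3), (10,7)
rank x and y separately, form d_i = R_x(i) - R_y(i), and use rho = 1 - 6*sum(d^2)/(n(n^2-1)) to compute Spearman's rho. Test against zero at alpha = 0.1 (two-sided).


Step 1: Rank x and y separately (midranks; no ties here).
rank(x): 1->1, 11->4, 3->2, 12->5, 14->6, 15->7, 10->3
rank(y): 1->1, 4->4, 2->2, 5->5, 6->6, 3->3, 7->7
Step 2: d_i = R_x(i) - R_y(i); compute d_i^2.
  (1-1)^2=0, (4-4)^2=0, (2-2)^2=0, (5-5)^2=0, (6-6)^2=0, (7-3)^2=16, (3-7)^2=16
sum(d^2) = 32.
Step 3: rho = 1 - 6*32 / (7*(7^2 - 1)) = 1 - 192/336 = 0.428571.
Step 4: Under H0, t = rho * sqrt((n-2)/(1-rho^2)) = 1.0607 ~ t(5).
Step 5: Two-sided p-value from the t-distribution with 5 df = 0.337368.
Step 6: alpha = 0.1. fail to reject H0.

rho = 0.4286, p = 0.337368, fail to reject H0 at alpha = 0.1.


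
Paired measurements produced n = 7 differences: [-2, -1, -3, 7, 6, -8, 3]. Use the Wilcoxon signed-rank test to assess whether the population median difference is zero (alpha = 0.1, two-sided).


Step 1: Drop any zero differences (none here) and take |d_i|.
|d| = [2, 1, 3, 7, 6, 8, 3]
Step 2: Midrank |d_i| (ties get averaged ranks).
ranks: |2|->2, |1|->1, |3|->3.5, |7|->6, |6|->5, |8|->7, |3|->3.5
Step 3: Attach original signs; sum ranks with positive sign and with negative sign.
W+ = 6 + 5 + 3.5 = 14.5
W- = 2 + 1 + 3.5 + 7 = 13.5
(Check: W+ + W- = 28 should equal n(n+1)/2 = 28.)
Step 4: Test statistic W = min(W+, W-) = 13.5.
Step 5: Ties in |d|, so use the tie-corrected normal approximation.
        E[W] = n(n+1)/4 = 7*8/4 = 14.
        Tie groups: |d|=3 (t=2); sum(t^3 - t) = 6.
        Var[W] = n(n+1)(2n+1)/24 - sum(t^3-t)/48 = 840/24 - 6/48 = 34.875.
        z = (W - E[W]) / sqrt(Var[W]) = (13.5 - 14) / 5.9055 = -0.0847.
        Two-sided p = 2*Phi(z) = 0.932526.
Step 6: alpha = 0.1. fail to reject H0.

W+ = 14.5, W- = 13.5, W = min = 13.5, p = 0.932526, fail to reject H0.


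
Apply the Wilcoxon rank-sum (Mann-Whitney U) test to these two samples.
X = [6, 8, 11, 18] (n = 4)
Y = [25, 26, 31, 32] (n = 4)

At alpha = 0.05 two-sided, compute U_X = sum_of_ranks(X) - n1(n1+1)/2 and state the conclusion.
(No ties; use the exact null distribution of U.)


Step 1: Combine and sort all 8 observations; assign midranks.
sorted (value, group): (6,X), (8,X), (11,X), (18,X), (25,Y), (26,Y), (31,Y), (32,Y)
ranks: 6->1, 8->2, 11->3, 18->4, 25->5, 26->6, 31->7, 32->8
Step 2: Rank sum for X: R1 = 1 + 2 + 3 + 4 = 10.
Step 3: U_X = R1 - n1(n1+1)/2 = 10 - 4*5/2 = 10 - 10 = 0.
       U_Y = n1*n2 - U_X = 16 - 0 = 16.
Step 4: No ties, so the exact null distribution of U (based on enumerating the C(8,4) = 70 equally likely rank assignments) gives the two-sided p-value.
Step 5: p-value = 0.028571; compare to alpha = 0.05. reject H0.

U_X = 0, p = 0.028571, reject H0 at alpha = 0.05.


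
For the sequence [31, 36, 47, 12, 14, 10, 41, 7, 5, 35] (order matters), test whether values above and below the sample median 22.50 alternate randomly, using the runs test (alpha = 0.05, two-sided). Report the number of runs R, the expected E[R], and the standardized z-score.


Step 1: Compute median = 22.50; label A = above, B = below.
Labels in order: AAABBBABBA  (n_A = 5, n_B = 5)
Step 2: Count runs R = 5.
Step 3: Under H0 (random ordering), E[R] = 2*n_A*n_B/(n_A+n_B) + 1 = 2*5*5/10 + 1 = 6.0000.
        Var[R] = 2*n_A*n_B*(2*n_A*n_B - n_A - n_B) / ((n_A+n_B)^2 * (n_A+n_B-1)) = 2000/900 = 2.2222.
        SD[R] = 1.4907.
Step 4: Continuity-corrected z = (R + 0.5 - E[R]) / SD[R] = (5 + 0.5 - 6.0000) / 1.4907 = -0.3354.
Step 5: Two-sided p-value via normal approximation = 2*(1 - Phi(|z|)) = 0.737316.
Step 6: alpha = 0.05. fail to reject H0.

R = 5, z = -0.3354, p = 0.737316, fail to reject H0.


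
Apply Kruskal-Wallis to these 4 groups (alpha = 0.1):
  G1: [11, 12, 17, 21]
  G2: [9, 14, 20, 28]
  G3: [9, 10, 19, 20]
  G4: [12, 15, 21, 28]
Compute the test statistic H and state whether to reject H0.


Step 1: Combine all N = 16 observations and assign midranks.
sorted (value, group, rank): (9,G2,1.5), (9,G3,1.5), (10,G3,3), (11,G1,4), (12,G1,5.5), (12,G4,5.5), (14,G2,7), (15,G4,8), (17,G1,9), (19,G3,10), (20,G2,11.5), (20,G3,11.5), (21,G1,13.5), (21,G4,13.5), (28,G2,15.5), (28,G4,15.5)
Step 2: Sum ranks within each group.
R_1 = 32 (n_1 = 4)
R_2 = 35.5 (n_2 = 4)
R_3 = 26 (n_3 = 4)
R_4 = 42.5 (n_4 = 4)
Step 3: H = 12/(N(N+1)) * sum(R_i^2/n_i) - 3(N+1)
     = 12/(16*17) * (32^2/4 + 35.5^2/4 + 26^2/4 + 42.5^2/4) - 3*17
     = 0.044118 * 1191.62 - 51
     = 1.571691.
Step 4: Ties present; correction factor C = 1 - 30/(16^3 - 16) = 0.992647. Corrected H = 1.571691 / 0.992647 = 1.583333.
Step 5: Under H0, H ~ chi^2(3); p-value = 0.663175.
Step 6: alpha = 0.1. fail to reject H0.

H = 1.5833, df = 3, p = 0.663175, fail to reject H0.


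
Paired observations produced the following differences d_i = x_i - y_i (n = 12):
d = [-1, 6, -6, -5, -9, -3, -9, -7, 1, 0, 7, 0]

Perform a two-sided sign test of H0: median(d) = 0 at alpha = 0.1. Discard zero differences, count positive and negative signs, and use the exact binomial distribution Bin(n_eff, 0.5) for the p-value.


Step 1: Discard zero differences. Original n = 12; n_eff = number of nonzero differences = 10.
Nonzero differences (with sign): -1, +6, -6, -5, -9, -3, -9, -7, +1, +7
Step 2: Count signs: positive = 3, negative = 7.
Step 3: Under H0: P(positive) = 0.5, so the number of positives S ~ Bin(10, 0.5).
Step 4: Two-sided exact p-value = sum of Bin(10,0.5) probabilities at or below the observed probability = 0.343750.
Step 5: alpha = 0.1. fail to reject H0.

n_eff = 10, pos = 3, neg = 7, p = 0.343750, fail to reject H0.


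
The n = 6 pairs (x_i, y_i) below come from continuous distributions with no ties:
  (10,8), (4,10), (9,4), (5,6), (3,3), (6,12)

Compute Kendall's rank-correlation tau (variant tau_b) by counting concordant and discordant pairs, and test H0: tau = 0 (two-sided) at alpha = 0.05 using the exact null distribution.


Step 1: Enumerate the 15 unordered pairs (i,j) with i<j and classify each by sign(x_j-x_i) * sign(y_j-y_i).
  (1,2):dx=-6,dy=+2->D; (1,3):dx=-1,dy=-4->C; (1,4):dx=-5,dy=-2->C; (1,5):dx=-7,dy=-5->C
  (1,6):dx=-4,dy=+4->D; (2,3):dx=+5,dy=-6->D; (2,4):dx=+1,dy=-4->D; (2,5):dx=-1,dy=-7->C
  (2,6):dx=+2,dy=+2->C; (3,4):dx=-4,dy=+2->D; (3,5):dx=-6,dy=-1->C; (3,6):dx=-3,dy=+8->D
  (4,5):dx=-2,dy=-3->C; (4,6):dx=+1,dy=+6->C; (5,6):dx=+3,dy=+9->C
Step 2: C = 9, D = 6, total pairs = 15.
Step 3: tau = (C - D)/(n(n-1)/2) = (9 - 6)/15 = 0.200000.
Step 4: Exact two-sided p-value (enumerate n! = 720 permutations of y under H0): p = 0.719444.
Step 5: alpha = 0.05. fail to reject H0.

tau_b = 0.2000 (C=9, D=6), p = 0.719444, fail to reject H0.


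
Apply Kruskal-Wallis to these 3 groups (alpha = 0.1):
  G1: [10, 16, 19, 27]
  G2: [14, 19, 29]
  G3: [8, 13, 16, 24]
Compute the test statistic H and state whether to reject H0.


Step 1: Combine all N = 11 observations and assign midranks.
sorted (value, group, rank): (8,G3,1), (10,G1,2), (13,G3,3), (14,G2,4), (16,G1,5.5), (16,G3,5.5), (19,G1,7.5), (19,G2,7.5), (24,G3,9), (27,G1,10), (29,G2,11)
Step 2: Sum ranks within each group.
R_1 = 25 (n_1 = 4)
R_2 = 22.5 (n_2 = 3)
R_3 = 18.5 (n_3 = 4)
Step 3: H = 12/(N(N+1)) * sum(R_i^2/n_i) - 3(N+1)
     = 12/(11*12) * (25^2/4 + 22.5^2/3 + 18.5^2/4) - 3*12
     = 0.090909 * 410.562 - 36
     = 1.323864.
Step 4: Ties present; correction factor C = 1 - 12/(11^3 - 11) = 0.990909. Corrected H = 1.323864 / 0.990909 = 1.336009.
Step 5: Under H0, H ~ chi^2(2); p-value = 0.512731.
Step 6: alpha = 0.1. fail to reject H0.

H = 1.3360, df = 2, p = 0.512731, fail to reject H0.


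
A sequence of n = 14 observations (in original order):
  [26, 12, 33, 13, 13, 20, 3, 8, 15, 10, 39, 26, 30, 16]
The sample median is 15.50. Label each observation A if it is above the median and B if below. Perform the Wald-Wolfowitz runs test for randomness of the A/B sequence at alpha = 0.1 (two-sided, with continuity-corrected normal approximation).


Step 1: Compute median = 15.50; label A = above, B = below.
Labels in order: ABABBABBBBAAAA  (n_A = 7, n_B = 7)
Step 2: Count runs R = 7.
Step 3: Under H0 (random ordering), E[R] = 2*n_A*n_B/(n_A+n_B) + 1 = 2*7*7/14 + 1 = 8.0000.
        Var[R] = 2*n_A*n_B*(2*n_A*n_B - n_A - n_B) / ((n_A+n_B)^2 * (n_A+n_B-1)) = 8232/2548 = 3.2308.
        SD[R] = 1.7974.
Step 4: Continuity-corrected z = (R + 0.5 - E[R]) / SD[R] = (7 + 0.5 - 8.0000) / 1.7974 = -0.2782.
Step 5: Two-sided p-value via normal approximation = 2*(1 - Phi(|z|)) = 0.780879.
Step 6: alpha = 0.1. fail to reject H0.

R = 7, z = -0.2782, p = 0.780879, fail to reject H0.


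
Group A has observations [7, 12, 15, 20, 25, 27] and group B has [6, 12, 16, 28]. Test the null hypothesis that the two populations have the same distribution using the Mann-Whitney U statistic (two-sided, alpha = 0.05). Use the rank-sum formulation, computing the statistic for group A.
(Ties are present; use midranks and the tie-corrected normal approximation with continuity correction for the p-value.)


Step 1: Combine and sort all 10 observations; assign midranks.
sorted (value, group): (6,Y), (7,X), (12,X), (12,Y), (15,X), (16,Y), (20,X), (25,X), (27,X), (28,Y)
ranks: 6->1, 7->2, 12->3.5, 12->3.5, 15->5, 16->6, 20->7, 25->8, 27->9, 28->10
Step 2: Rank sum for X: R1 = 2 + 3.5 + 5 + 7 + 8 + 9 = 34.5.
Step 3: U_X = R1 - n1(n1+1)/2 = 34.5 - 6*7/2 = 34.5 - 21 = 13.5.
       U_Y = n1*n2 - U_X = 24 - 13.5 = 10.5.
Step 4: Ties are present, so use the tie-corrected normal approximation (with continuity correction) for the p-value.
Step 5: p-value = 0.830664; compare to alpha = 0.05. fail to reject H0.

U_X = 13.5, p = 0.830664, fail to reject H0 at alpha = 0.05.


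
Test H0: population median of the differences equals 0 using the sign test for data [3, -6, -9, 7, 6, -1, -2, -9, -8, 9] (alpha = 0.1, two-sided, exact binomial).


Step 1: Discard zero differences. Original n = 10; n_eff = number of nonzero differences = 10.
Nonzero differences (with sign): +3, -6, -9, +7, +6, -1, -2, -9, -8, +9
Step 2: Count signs: positive = 4, negative = 6.
Step 3: Under H0: P(positive) = 0.5, so the number of positives S ~ Bin(10, 0.5).
Step 4: Two-sided exact p-value = sum of Bin(10,0.5) probabilities at or below the observed probability = 0.753906.
Step 5: alpha = 0.1. fail to reject H0.

n_eff = 10, pos = 4, neg = 6, p = 0.753906, fail to reject H0.


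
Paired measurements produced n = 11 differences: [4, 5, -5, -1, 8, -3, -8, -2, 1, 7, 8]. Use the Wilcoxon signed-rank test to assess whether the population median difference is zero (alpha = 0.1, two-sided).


Step 1: Drop any zero differences (none here) and take |d_i|.
|d| = [4, 5, 5, 1, 8, 3, 8, 2, 1, 7, 8]
Step 2: Midrank |d_i| (ties get averaged ranks).
ranks: |4|->5, |5|->6.5, |5|->6.5, |1|->1.5, |8|->10, |3|->4, |8|->10, |2|->3, |1|->1.5, |7|->8, |8|->10
Step 3: Attach original signs; sum ranks with positive sign and with negative sign.
W+ = 5 + 6.5 + 10 + 1.5 + 8 + 10 = 41
W- = 6.5 + 1.5 + 4 + 10 + 3 = 25
(Check: W+ + W- = 66 should equal n(n+1)/2 = 66.)
Step 4: Test statistic W = min(W+, W-) = 25.
Step 5: Ties in |d|, so use the tie-corrected normal approximation.
        E[W] = n(n+1)/4 = 11*12/4 = 33.
        Tie groups: |d|=1 (t=2), |d|=5 (t=2), |d|=8 (t=3); sum(t^3 - t) = 36.
        Var[W] = n(n+1)(2n+1)/24 - sum(t^3-t)/48 = 3036/24 - 36/48 = 125.75.
        z = (W - E[W]) / sqrt(Var[W]) = (25 - 33) / 11.2138 = -0.7134.
        Two-sided p = 2*Phi(z) = 0.475595.
Step 6: alpha = 0.1. fail to reject H0.

W+ = 41, W- = 25, W = min = 25, p = 0.475595, fail to reject H0.


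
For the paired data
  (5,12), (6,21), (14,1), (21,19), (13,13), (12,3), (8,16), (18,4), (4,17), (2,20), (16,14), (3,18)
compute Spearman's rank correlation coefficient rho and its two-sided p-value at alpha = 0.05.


Step 1: Rank x and y separately (midranks; no ties here).
rank(x): 5->4, 6->5, 14->9, 21->12, 13->8, 12->7, 8->6, 18->11, 4->3, 2->1, 16->10, 3->2
rank(y): 12->4, 21->12, 1->1, 19->10, 13->5, 3->2, 16->7, 4->3, 17->8, 20->11, 14->6, 18->9
Step 2: d_i = R_x(i) - R_y(i); compute d_i^2.
  (4-4)^2=0, (5-12)^2=49, (9-1)^2=64, (12-10)^2=4, (8-5)^2=9, (7-2)^2=25, (6-7)^2=1, (11-3)^2=64, (3-8)^2=25, (1-11)^2=100, (10-6)^2=16, (2-9)^2=49
sum(d^2) = 406.
Step 3: rho = 1 - 6*406 / (12*(12^2 - 1)) = 1 - 2436/1716 = -0.419580.
Step 4: Under H0, t = rho * sqrt((n-2)/(1-rho^2)) = -1.4617 ~ t(10).
Step 5: Two-sided p-value from the t-distribution with 10 df = 0.174519.
Step 6: alpha = 0.05. fail to reject H0.

rho = -0.4196, p = 0.174519, fail to reject H0 at alpha = 0.05.


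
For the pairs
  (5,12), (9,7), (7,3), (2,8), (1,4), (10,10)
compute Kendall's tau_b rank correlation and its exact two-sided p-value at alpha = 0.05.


Step 1: Enumerate the 15 unordered pairs (i,j) with i<j and classify each by sign(x_j-x_i) * sign(y_j-y_i).
  (1,2):dx=+4,dy=-5->D; (1,3):dx=+2,dy=-9->D; (1,4):dx=-3,dy=-4->C; (1,5):dx=-4,dy=-8->C
  (1,6):dx=+5,dy=-2->D; (2,3):dx=-2,dy=-4->C; (2,4):dx=-7,dy=+1->D; (2,5):dx=-8,dy=-3->C
  (2,6):dx=+1,dy=+3->C; (3,4):dx=-5,dy=+5->D; (3,5):dx=-6,dy=+1->D; (3,6):dx=+3,dy=+7->C
  (4,5):dx=-1,dy=-4->C; (4,6):dx=+8,dy=+2->C; (5,6):dx=+9,dy=+6->C
Step 2: C = 9, D = 6, total pairs = 15.
Step 3: tau = (C - D)/(n(n-1)/2) = (9 - 6)/15 = 0.200000.
Step 4: Exact two-sided p-value (enumerate n! = 720 permutations of y under H0): p = 0.719444.
Step 5: alpha = 0.05. fail to reject H0.

tau_b = 0.2000 (C=9, D=6), p = 0.719444, fail to reject H0.


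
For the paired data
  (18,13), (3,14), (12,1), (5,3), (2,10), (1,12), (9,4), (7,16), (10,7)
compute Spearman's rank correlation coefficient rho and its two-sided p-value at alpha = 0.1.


Step 1: Rank x and y separately (midranks; no ties here).
rank(x): 18->9, 3->3, 12->8, 5->4, 2->2, 1->1, 9->6, 7->5, 10->7
rank(y): 13->7, 14->8, 1->1, 3->2, 10->5, 12->6, 4->3, 16->9, 7->4
Step 2: d_i = R_x(i) - R_y(i); compute d_i^2.
  (9-7)^2=4, (3-8)^2=25, (8-1)^2=49, (4-2)^2=4, (2-5)^2=9, (1-6)^2=25, (6-3)^2=9, (5-9)^2=16, (7-4)^2=9
sum(d^2) = 150.
Step 3: rho = 1 - 6*150 / (9*(9^2 - 1)) = 1 - 900/720 = -0.250000.
Step 4: Under H0, t = rho * sqrt((n-2)/(1-rho^2)) = -0.6831 ~ t(7).
Step 5: Two-sided p-value from the t-distribution with 7 df = 0.516490.
Step 6: alpha = 0.1. fail to reject H0.

rho = -0.2500, p = 0.516490, fail to reject H0 at alpha = 0.1.


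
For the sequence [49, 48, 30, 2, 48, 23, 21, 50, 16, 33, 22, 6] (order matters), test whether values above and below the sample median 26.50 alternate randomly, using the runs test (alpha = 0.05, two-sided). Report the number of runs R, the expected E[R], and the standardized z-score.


Step 1: Compute median = 26.50; label A = above, B = below.
Labels in order: AAABABBABABB  (n_A = 6, n_B = 6)
Step 2: Count runs R = 8.
Step 3: Under H0 (random ordering), E[R] = 2*n_A*n_B/(n_A+n_B) + 1 = 2*6*6/12 + 1 = 7.0000.
        Var[R] = 2*n_A*n_B*(2*n_A*n_B - n_A - n_B) / ((n_A+n_B)^2 * (n_A+n_B-1)) = 4320/1584 = 2.7273.
        SD[R] = 1.6514.
Step 4: Continuity-corrected z = (R - 0.5 - E[R]) / SD[R] = (8 - 0.5 - 7.0000) / 1.6514 = 0.3028.
Step 5: Two-sided p-value via normal approximation = 2*(1 - Phi(|z|)) = 0.762069.
Step 6: alpha = 0.05. fail to reject H0.

R = 8, z = 0.3028, p = 0.762069, fail to reject H0.


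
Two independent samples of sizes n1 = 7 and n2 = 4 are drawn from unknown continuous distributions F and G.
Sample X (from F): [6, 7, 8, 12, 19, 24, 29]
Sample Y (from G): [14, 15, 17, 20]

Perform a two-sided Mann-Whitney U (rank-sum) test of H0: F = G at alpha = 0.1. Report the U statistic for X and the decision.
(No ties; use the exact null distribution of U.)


Step 1: Combine and sort all 11 observations; assign midranks.
sorted (value, group): (6,X), (7,X), (8,X), (12,X), (14,Y), (15,Y), (17,Y), (19,X), (20,Y), (24,X), (29,X)
ranks: 6->1, 7->2, 8->3, 12->4, 14->5, 15->6, 17->7, 19->8, 20->9, 24->10, 29->11
Step 2: Rank sum for X: R1 = 1 + 2 + 3 + 4 + 8 + 10 + 11 = 39.
Step 3: U_X = R1 - n1(n1+1)/2 = 39 - 7*8/2 = 39 - 28 = 11.
       U_Y = n1*n2 - U_X = 28 - 11 = 17.
Step 4: No ties, so the exact null distribution of U (based on enumerating the C(11,7) = 330 equally likely rank assignments) gives the two-sided p-value.
Step 5: p-value = 0.648485; compare to alpha = 0.1. fail to reject H0.

U_X = 11, p = 0.648485, fail to reject H0 at alpha = 0.1.


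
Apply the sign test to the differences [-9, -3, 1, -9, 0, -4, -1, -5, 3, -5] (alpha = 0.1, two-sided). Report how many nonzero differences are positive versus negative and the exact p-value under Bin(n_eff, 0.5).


Step 1: Discard zero differences. Original n = 10; n_eff = number of nonzero differences = 9.
Nonzero differences (with sign): -9, -3, +1, -9, -4, -1, -5, +3, -5
Step 2: Count signs: positive = 2, negative = 7.
Step 3: Under H0: P(positive) = 0.5, so the number of positives S ~ Bin(9, 0.5).
Step 4: Two-sided exact p-value = sum of Bin(9,0.5) probabilities at or below the observed probability = 0.179688.
Step 5: alpha = 0.1. fail to reject H0.

n_eff = 9, pos = 2, neg = 7, p = 0.179688, fail to reject H0.


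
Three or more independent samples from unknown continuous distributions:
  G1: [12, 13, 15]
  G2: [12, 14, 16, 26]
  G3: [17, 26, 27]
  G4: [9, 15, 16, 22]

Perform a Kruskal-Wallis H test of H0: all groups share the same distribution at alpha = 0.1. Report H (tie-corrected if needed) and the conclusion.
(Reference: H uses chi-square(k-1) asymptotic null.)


Step 1: Combine all N = 14 observations and assign midranks.
sorted (value, group, rank): (9,G4,1), (12,G1,2.5), (12,G2,2.5), (13,G1,4), (14,G2,5), (15,G1,6.5), (15,G4,6.5), (16,G2,8.5), (16,G4,8.5), (17,G3,10), (22,G4,11), (26,G2,12.5), (26,G3,12.5), (27,G3,14)
Step 2: Sum ranks within each group.
R_1 = 13 (n_1 = 3)
R_2 = 28.5 (n_2 = 4)
R_3 = 36.5 (n_3 = 3)
R_4 = 27 (n_4 = 4)
Step 3: H = 12/(N(N+1)) * sum(R_i^2/n_i) - 3(N+1)
     = 12/(14*15) * (13^2/3 + 28.5^2/4 + 36.5^2/3 + 27^2/4) - 3*15
     = 0.057143 * 885.729 - 45
     = 5.613095.
Step 4: Ties present; correction factor C = 1 - 24/(14^3 - 14) = 0.991209. Corrected H = 5.613095 / 0.991209 = 5.662879.
Step 5: Under H0, H ~ chi^2(3); p-value = 0.129215.
Step 6: alpha = 0.1. fail to reject H0.

H = 5.6629, df = 3, p = 0.129215, fail to reject H0.


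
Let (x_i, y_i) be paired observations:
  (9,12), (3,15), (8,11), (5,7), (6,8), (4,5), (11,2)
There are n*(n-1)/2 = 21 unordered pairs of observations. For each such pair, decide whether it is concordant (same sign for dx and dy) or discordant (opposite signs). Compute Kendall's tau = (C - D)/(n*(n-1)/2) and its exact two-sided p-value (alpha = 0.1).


Step 1: Enumerate the 21 unordered pairs (i,j) with i<j and classify each by sign(x_j-x_i) * sign(y_j-y_i).
  (1,2):dx=-6,dy=+3->D; (1,3):dx=-1,dy=-1->C; (1,4):dx=-4,dy=-5->C; (1,5):dx=-3,dy=-4->C
  (1,6):dx=-5,dy=-7->C; (1,7):dx=+2,dy=-10->D; (2,3):dx=+5,dy=-4->D; (2,4):dx=+2,dy=-8->D
  (2,5):dx=+3,dy=-7->D; (2,6):dx=+1,dy=-10->D; (2,7):dx=+8,dy=-13->D; (3,4):dx=-3,dy=-4->C
  (3,5):dx=-2,dy=-3->C; (3,6):dx=-4,dy=-6->C; (3,7):dx=+3,dy=-9->D; (4,5):dx=+1,dy=+1->C
  (4,6):dx=-1,dy=-2->C; (4,7):dx=+6,dy=-5->D; (5,6):dx=-2,dy=-3->C; (5,7):dx=+5,dy=-6->D
  (6,7):dx=+7,dy=-3->D
Step 2: C = 10, D = 11, total pairs = 21.
Step 3: tau = (C - D)/(n(n-1)/2) = (10 - 11)/21 = -0.047619.
Step 4: Exact two-sided p-value (enumerate n! = 5040 permutations of y under H0): p = 1.000000.
Step 5: alpha = 0.1. fail to reject H0.

tau_b = -0.0476 (C=10, D=11), p = 1.000000, fail to reject H0.


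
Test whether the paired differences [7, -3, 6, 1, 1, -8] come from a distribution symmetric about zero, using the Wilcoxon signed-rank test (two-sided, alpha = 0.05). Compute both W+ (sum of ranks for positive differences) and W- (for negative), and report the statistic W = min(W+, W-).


Step 1: Drop any zero differences (none here) and take |d_i|.
|d| = [7, 3, 6, 1, 1, 8]
Step 2: Midrank |d_i| (ties get averaged ranks).
ranks: |7|->5, |3|->3, |6|->4, |1|->1.5, |1|->1.5, |8|->6
Step 3: Attach original signs; sum ranks with positive sign and with negative sign.
W+ = 5 + 4 + 1.5 + 1.5 = 12
W- = 3 + 6 = 9
(Check: W+ + W- = 21 should equal n(n+1)/2 = 21.)
Step 4: Test statistic W = min(W+, W-) = 9.
Step 5: Ties in |d|, so use the tie-corrected normal approximation.
        E[W] = n(n+1)/4 = 6*7/4 = 10.5.
        Tie groups: |d|=1 (t=2); sum(t^3 - t) = 6.
        Var[W] = n(n+1)(2n+1)/24 - sum(t^3-t)/48 = 546/24 - 6/48 = 22.625.
        z = (W - E[W]) / sqrt(Var[W]) = (9 - 10.5) / 4.7566 = -0.3154.
        Two-sided p = 2*Phi(z) = 0.752494.
Step 6: alpha = 0.05. fail to reject H0.

W+ = 12, W- = 9, W = min = 9, p = 0.752494, fail to reject H0.


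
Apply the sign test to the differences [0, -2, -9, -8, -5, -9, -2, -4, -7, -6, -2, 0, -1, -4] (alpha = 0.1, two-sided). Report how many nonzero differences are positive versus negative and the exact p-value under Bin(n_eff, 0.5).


Step 1: Discard zero differences. Original n = 14; n_eff = number of nonzero differences = 12.
Nonzero differences (with sign): -2, -9, -8, -5, -9, -2, -4, -7, -6, -2, -1, -4
Step 2: Count signs: positive = 0, negative = 12.
Step 3: Under H0: P(positive) = 0.5, so the number of positives S ~ Bin(12, 0.5).
Step 4: Two-sided exact p-value = sum of Bin(12,0.5) probabilities at or below the observed probability = 0.000488.
Step 5: alpha = 0.1. reject H0.

n_eff = 12, pos = 0, neg = 12, p = 0.000488, reject H0.
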